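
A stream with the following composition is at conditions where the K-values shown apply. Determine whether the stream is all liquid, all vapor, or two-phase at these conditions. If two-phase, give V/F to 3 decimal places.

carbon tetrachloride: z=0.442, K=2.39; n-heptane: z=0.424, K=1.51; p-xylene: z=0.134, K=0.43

all vapor

ΣzᵢKᵢ = 1.754; Σzᵢ/Kᵢ = 0.777.
Since Σzᵢ/Kᵢ < 1 the mixture is above its dew point — single vapor phase.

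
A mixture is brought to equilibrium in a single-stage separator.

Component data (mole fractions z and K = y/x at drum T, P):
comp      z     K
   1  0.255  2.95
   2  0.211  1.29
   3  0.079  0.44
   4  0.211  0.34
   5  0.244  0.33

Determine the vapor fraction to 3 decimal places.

Let ψ = V/F and solve Σ zᵢ(Kᵢ−1)/(1+ψ(Kᵢ−1)) = 0.
g(0) = ΣzᵢKᵢ − 1 = 0.211 and g(1) = 1 − Σzᵢ/Kᵢ = -0.790, so a root lies in (0, 1).
Iterate (Newton) starting at ψ = 0.6:
  ψ = 0.600: g = -0.2893, g' = -0.833 → ψ = 0.253
  ψ = 0.253: g = -0.0254, g' = -0.775 → ψ = 0.220
Converged at ψ = 0.220.

ψ = 0.220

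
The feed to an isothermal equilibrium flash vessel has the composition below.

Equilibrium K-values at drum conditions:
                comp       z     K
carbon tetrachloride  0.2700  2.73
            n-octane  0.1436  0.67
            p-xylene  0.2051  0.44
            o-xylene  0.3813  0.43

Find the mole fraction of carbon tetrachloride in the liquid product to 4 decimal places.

x_carbon tetrachloride = 0.2314

Rachford–Rice: g(ψ) = Σ zᵢ(Kᵢ−1)/(1+ψ(Kᵢ−1)) = 0.
Check two-phase: ΣzᵢKᵢ = 1.0875 > 1 and Σzᵢ/Kᵢ = 1.6661 > 1, so g(0) = 0.0875 > 0 and g(1) = -0.6661 < 0.
Iterate (Newton) starting at ψ = 0.5:
  ψ = 0.5000: g = -0.26979, g' = -0.6212 → ψ = 0.0657
  ψ = 0.0657: g = 0.02598, g' = -0.8710 → ψ = 0.0955
  ψ = 0.0955: g = 0.00075, g' = -0.8222 → ψ = 0.0964
Converged at ψ = 0.0964.
Compositions from xᵢ = zᵢ/(1+ψ(Kᵢ−1)), yᵢ = Kᵢxᵢ:
  carbon tetrachloride: x = 0.2314, y = 0.6317
  n-octane: x = 0.1483, y = 0.0994
  p-xylene: x = 0.2168, y = 0.0954
  o-xylene: x = 0.4035, y = 0.1735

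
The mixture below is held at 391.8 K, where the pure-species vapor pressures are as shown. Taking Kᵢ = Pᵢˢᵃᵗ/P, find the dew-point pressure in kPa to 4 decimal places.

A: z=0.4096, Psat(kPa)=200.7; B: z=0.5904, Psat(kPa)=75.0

At the dew point ψ → 1, so Σzᵢ/Kᵢ = 1 with Kᵢ = Pᵢˢᵃᵗ/P ⇒ 1/P = Σzᵢ/Pᵢˢᵃᵗ.
1/P = 0.4096/200.7 + 0.5904/75.0 = 0.0099129 ⇒ P = 100.8791 kPa

Pdew = 100.8791 kPa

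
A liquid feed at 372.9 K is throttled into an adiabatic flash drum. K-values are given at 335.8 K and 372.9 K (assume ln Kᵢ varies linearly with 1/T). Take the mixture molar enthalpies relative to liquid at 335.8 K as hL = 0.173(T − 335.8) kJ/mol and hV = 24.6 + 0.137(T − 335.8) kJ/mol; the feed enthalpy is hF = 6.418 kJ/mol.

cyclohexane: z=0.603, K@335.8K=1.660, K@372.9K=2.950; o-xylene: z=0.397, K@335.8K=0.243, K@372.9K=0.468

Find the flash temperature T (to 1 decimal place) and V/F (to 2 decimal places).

T = 337.6 K, V/F = 0.25

Adiabatic flash: solve Rachford–Rice at each trial T, then check hF = ψ·hV(T) + (1−ψ)·hL(T).
  T = 335.8 K: K = (1.660, 0.243), RR gives ψ = 0.195, H_out = 4.798 kJ/mol
  T = 372.9 K: K = (2.950, 0.468), RR gives ψ = 0.930, H_out = 28.051 kJ/mol
  T = 354.4 K: K = (2.248, 0.343), RR gives ψ = 0.600, H_out = 17.582 kJ/mol
  T = 345.1 K: K = (1.940, 0.290), RR gives ψ = 0.427, H_out = 11.972 kJ/mol
  T = 340.5 K: K = (1.798, 0.266), RR gives ψ = 0.324, H_out = 8.731 kJ/mol
  T = 338.1 K: K = (1.727, 0.254), RR gives ψ = 0.262, H_out = 6.823 kJ/mol
Linear interpolation between T = 335.8 (H_out = 4.798) and T = 338.1 (H_out = 6.823) on hF = 6.418 gives T ≈ 337.6 K, at which ψ = 0.25.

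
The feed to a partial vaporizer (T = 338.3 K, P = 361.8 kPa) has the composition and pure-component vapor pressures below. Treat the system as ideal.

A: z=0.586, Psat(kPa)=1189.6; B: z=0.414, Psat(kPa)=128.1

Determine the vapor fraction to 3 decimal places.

ψ = 0.726

Raoult's law: Kᵢ = Pᵢˢᵃᵗ/P = Pᵢˢᵃᵗ/361.8.
  K_A = 1189.6/361.8 = 3.28800, K_B = 128.1/361.8 = 0.35406
Rachford–Rice: g(ψ) = Σ zᵢ(Kᵢ−1)/(1+ψ(Kᵢ−1)) = 0.
Feasibility: ΣzᵢKᵢ = 2.073, Σzᵢ/Kᵢ = 1.348 — both > 1, two phases present.
Newton–Raphson from ψ = 0.5:
  ψ = 0.500: g = 0.2304, g' = -1.044 → ψ = 0.721
  ψ = 0.721: g = 0.0059, g' = -1.042 → ψ = 0.726
Converged at ψ = 0.726.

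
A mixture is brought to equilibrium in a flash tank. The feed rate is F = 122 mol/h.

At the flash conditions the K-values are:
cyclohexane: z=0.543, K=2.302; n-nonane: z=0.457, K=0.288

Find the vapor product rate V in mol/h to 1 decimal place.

Rachford–Rice: g(ψ) = Σ zᵢ(Kᵢ−1)/(1+ψ(Kᵢ−1)) = 0.
Check two-phase: ΣzᵢKᵢ = 1.382 > 1 and Σzᵢ/Kᵢ = 1.823 > 1, so g(0) = 0.382 > 0 and g(1) = -0.823 < 0.
Binary case is linear: z₁(K₁−1)(1+ψ(K₂−1)) + z₂(K₂−1)(1+ψ(K₁−1)) = 0
⇒ ψ = [z₁(K₁−1)+z₂(K₂−1)] / [−(K₁−1)(K₂−1)] = 0.3816/0.9270 = 0.412
Then V = ψ·F = 0.4116·122 = 50.2 mol/h and L = F − V = 71.8 mol/h.

V = 50.2 mol/h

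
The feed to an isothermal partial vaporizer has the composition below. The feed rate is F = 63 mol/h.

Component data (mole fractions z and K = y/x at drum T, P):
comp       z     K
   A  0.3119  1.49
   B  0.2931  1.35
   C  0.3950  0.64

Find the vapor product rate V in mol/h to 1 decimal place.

V = 46.5 mol/h

Iterate (Newton) starting at ψ = 0.65:
  ψ = 0.6500: g = 0.01385, g' = -0.1542 → ψ = 0.7398
  ψ = 0.7398: g = -0.00017, g' = -0.1581 → ψ = 0.7388
Converged at ψ = 0.7388.
Then V = ψ·F = 0.7388·63 = 46.5 mol/h and L = F − V = 16.5 mol/h.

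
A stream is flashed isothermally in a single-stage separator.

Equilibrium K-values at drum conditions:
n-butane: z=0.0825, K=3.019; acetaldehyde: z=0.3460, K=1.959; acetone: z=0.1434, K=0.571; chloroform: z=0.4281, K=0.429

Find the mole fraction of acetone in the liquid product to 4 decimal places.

x_acetone = 0.1640

Let ψ = V/F and solve Σ zᵢ(Kᵢ−1)/(1+ψ(Kᵢ−1)) = 0.
g(0) = ΣzᵢKᵢ − 1 = 0.1924 and g(1) = 1 − Σzᵢ/Kᵢ = -0.4530, so a root lies in (0, 1).
Newton iteration, ψ⁰ = 0.5:
  ψ = 0.5000: g = -0.11327, g' = -0.5448 → ψ = 0.2921
  ψ = 0.2921: g = 0.00027, g' = -0.5628 → ψ = 0.2926
Converged at ψ = 0.2926.
Compositions from xᵢ = zᵢ/(1+ψ(Kᵢ−1)), yᵢ = Kᵢxᵢ:
  n-butane: x = 0.0519, y = 0.1566
  acetaldehyde: x = 0.2702, y = 0.5293
  acetone: x = 0.1640, y = 0.0936
  chloroform: x = 0.5140, y = 0.2205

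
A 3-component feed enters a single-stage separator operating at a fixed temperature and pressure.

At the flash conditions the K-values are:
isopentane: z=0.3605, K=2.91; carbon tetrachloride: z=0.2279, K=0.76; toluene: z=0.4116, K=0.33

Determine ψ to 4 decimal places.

ψ = 0.3410

Rachford–Rice: g(ψ) = Σ zᵢ(Kᵢ−1)/(1+ψ(Kᵢ−1)) = 0.
Check two-phase: ΣzᵢKᵢ = 1.3581 > 1 and Σzᵢ/Kᵢ = 1.6710 > 1, so g(0) = 0.3581 > 0 and g(1) = -0.6710 < 0.
Newton iteration, ψ⁰ = 0.63:
  ψ = 0.6300: g = -0.22913, g' = -0.8424 → ψ = 0.3580
  ψ = 0.3580: g = -0.01370, g' = -0.7994 → ψ = 0.3409
  ψ = 0.3409: g = 0.00007, g' = -0.8083 → ψ = 0.3410
Converged at ψ = 0.3410.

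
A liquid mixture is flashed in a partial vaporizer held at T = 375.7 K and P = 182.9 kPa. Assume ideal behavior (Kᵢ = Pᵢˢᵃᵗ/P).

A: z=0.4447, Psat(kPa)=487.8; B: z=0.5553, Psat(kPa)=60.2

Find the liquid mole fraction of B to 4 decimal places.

Raoult's law: Kᵢ = Pᵢˢᵃᵗ/P = Pᵢˢᵃᵗ/182.9.
  K_A = 487.8/182.9 = 2.667031, K_B = 60.2/182.9 = 0.329142
Material balance + equilibrium reduce to Σ zᵢ(Kᵢ−1)/(1+β(Kᵢ−1)) = 0.
Check two-phase: ΣzᵢKᵢ = 1.3688 > 1 and Σzᵢ/Kᵢ = 1.8539 > 1, so g(0) = 0.3688 > 0 and g(1) = -0.8539 < 0.
Iterate (Newton) starting at β = 0.5:
  β = 0.5000: g = -0.15623, g' = -0.9335 → β = 0.3326
  β = 0.3326: g = -0.00265, g' = -0.9255 → β = 0.3298
Converged at β = 0.3298.
Compositions from xᵢ = zᵢ/(1+β(Kᵢ−1)), yᵢ = Kᵢxᵢ:
  A: x = 0.2870, y = 0.7653
  B: x = 0.7130, y = 0.2347

x_B = 0.7130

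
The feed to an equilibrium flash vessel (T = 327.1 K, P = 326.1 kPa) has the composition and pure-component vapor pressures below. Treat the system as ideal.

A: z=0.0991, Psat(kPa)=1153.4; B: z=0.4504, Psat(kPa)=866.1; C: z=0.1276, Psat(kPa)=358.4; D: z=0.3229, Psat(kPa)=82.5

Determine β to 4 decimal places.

β = 0.6473

Raoult's law: Kᵢ = Pᵢˢᵃᵗ/P = Pᵢˢᵃᵗ/326.1.
  K_A = 1153.4/326.1 = 3.536952, K_B = 866.1/326.1 = 2.655934, K_C = 358.4/326.1 = 1.099049, K_D = 82.5/326.1 = 0.252990
Rachford–Rice: g(β) = Σ zᵢ(Kᵢ−1)/(1+β(Kᵢ−1)) = 0.
g(0) = ΣzᵢKᵢ − 1 = 0.7687 and g(1) = 1 − Σzᵢ/Kᵢ = -0.5900, so a root lies in (0, 1).
Newton iteration, β⁰ = 0.5:
  β = 0.5000: g = 0.14587, g' = -0.9538 → β = 0.6529
  β = 0.6529: g = -0.00601, g' = -1.0633 → β = 0.6473
Converged at β = 0.6473.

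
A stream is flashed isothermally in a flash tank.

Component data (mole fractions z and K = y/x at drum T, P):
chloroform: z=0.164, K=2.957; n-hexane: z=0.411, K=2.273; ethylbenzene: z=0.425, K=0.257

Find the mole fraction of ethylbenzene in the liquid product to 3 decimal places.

Rachford–Rice: g(V/F) = Σ zᵢ(Kᵢ−1)/(1+V/F(Kᵢ−1)) = 0.
Check two-phase: ΣzᵢKᵢ = 1.528 > 1 and Σzᵢ/Kᵢ = 1.890 > 1, so g(0) = 0.528 > 0 and g(1) = -0.890 < 0.
Newton iteration, V/F⁰ = 0.5:
  V/F = 0.500: g = -0.0205, g' = -1.003 → V/F = 0.480
  V/F = 0.480: g = -0.0001, g' = -0.990 → V/F = 0.479
Converged at V/F = 0.479.
Compositions from xᵢ = zᵢ/(1+V/F(Kᵢ−1)), yᵢ = Kᵢxᵢ:
  chloroform: x = 0.085, y = 0.250
  n-hexane: x = 0.255, y = 0.580
  ethylbenzene: x = 0.660, y = 0.170

x_ethylbenzene = 0.660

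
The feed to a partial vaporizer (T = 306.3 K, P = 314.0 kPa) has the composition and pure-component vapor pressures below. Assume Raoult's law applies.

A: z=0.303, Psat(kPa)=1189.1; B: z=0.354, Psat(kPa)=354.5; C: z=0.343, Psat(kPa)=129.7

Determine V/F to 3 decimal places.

Raoult's law: Kᵢ = Pᵢˢᵃᵗ/P = Pᵢˢᵃᵗ/314.0.
  K_A = 1189.1/314.0 = 3.78694, K_B = 354.5/314.0 = 1.12898, K_C = 129.7/314.0 = 0.41306
Material balance + equilibrium reduce to Σ zᵢ(Kᵢ−1)/(1+V/F(Kᵢ−1)) = 0.
Feasibility: ΣzᵢKᵢ = 1.689, Σzᵢ/Kᵢ = 1.224 — both > 1, two phases present.
Iterate (Newton) starting at V/F = 0.55:
  V/F = 0.550: g = 0.0787, g' = -0.630 → V/F = 0.675
  V/F = 0.675: g = 0.0016, g' = -0.613 → V/F = 0.678
Converged at V/F = 0.678.

V/F = 0.678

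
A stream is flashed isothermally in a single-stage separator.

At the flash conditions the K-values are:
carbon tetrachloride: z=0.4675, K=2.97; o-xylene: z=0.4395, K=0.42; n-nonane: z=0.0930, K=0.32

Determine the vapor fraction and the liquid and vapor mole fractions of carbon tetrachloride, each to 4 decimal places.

ψ = 0.5107, x_carbon tetrachloride = 0.2330, y_carbon tetrachloride = 0.6921

Rachford–Rice: g(ψ) = Σ zᵢ(Kᵢ−1)/(1+ψ(Kᵢ−1)) = 0.
Feasibility: ΣzᵢKᵢ = 1.6028, Σzᵢ/Kᵢ = 1.4945 — both > 1, two phases present.
Iterate (Newton) starting at ψ = 0.5:
  ψ = 0.5000: g = 0.00912, g' = -0.8525 → ψ = 0.5107
Converged at ψ = 0.5107.
Compositions from xᵢ = zᵢ/(1+ψ(Kᵢ−1)), yᵢ = Kᵢxᵢ:
  carbon tetrachloride: x = 0.2330, y = 0.6921
  o-xylene: x = 0.6245, y = 0.2623
  n-nonane: x = 0.1425, y = 0.0456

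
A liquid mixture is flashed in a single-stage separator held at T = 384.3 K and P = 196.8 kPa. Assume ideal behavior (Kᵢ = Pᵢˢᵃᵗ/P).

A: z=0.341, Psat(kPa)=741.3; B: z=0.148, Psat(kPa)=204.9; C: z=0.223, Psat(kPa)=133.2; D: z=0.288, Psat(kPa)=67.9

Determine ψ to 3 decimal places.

Raoult's law: Kᵢ = Pᵢˢᵃᵗ/P = Pᵢˢᵃᵗ/196.8.
  K_A = 741.3/196.8 = 3.76677, K_B = 204.9/196.8 = 1.04116, K_C = 133.2/196.8 = 0.67683, K_D = 67.9/196.8 = 0.34502
Material balance + equilibrium reduce to Σ zᵢ(Kᵢ−1)/(1+ψ(Kᵢ−1)) = 0.
g(0) = ΣzᵢKᵢ − 1 = 0.689 and g(1) = 1 − Σzᵢ/Kᵢ = -0.397, so a root lies in (0, 1).
Newton iteration, ψ⁰ = 0.5:
  ψ = 0.500: g = 0.0354, g' = -0.766 → ψ = 0.546
  ψ = 0.546: g = 0.0005, g' = -0.748 → ψ = 0.547
Converged at ψ = 0.547.

ψ = 0.547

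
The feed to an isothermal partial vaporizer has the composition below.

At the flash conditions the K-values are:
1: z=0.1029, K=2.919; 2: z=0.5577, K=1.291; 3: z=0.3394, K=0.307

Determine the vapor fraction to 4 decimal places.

ψ = 0.2505

Material balance + equilibrium reduce to Σ zᵢ(Kᵢ−1)/(1+ψ(Kᵢ−1)) = 0.
g(0) = ΣzᵢKᵢ − 1 = 0.1246 and g(1) = 1 − Σzᵢ/Kᵢ = -0.5728, so a root lies in (0, 1).
Newton iteration, ψ⁰ = 0.5:
  ψ = 0.5000: g = -0.11746, g' = -0.5164 → ψ = 0.2725
  ψ = 0.2725: g = -0.00994, g' = -0.4516 → ψ = 0.2505
Converged at ψ = 0.2505.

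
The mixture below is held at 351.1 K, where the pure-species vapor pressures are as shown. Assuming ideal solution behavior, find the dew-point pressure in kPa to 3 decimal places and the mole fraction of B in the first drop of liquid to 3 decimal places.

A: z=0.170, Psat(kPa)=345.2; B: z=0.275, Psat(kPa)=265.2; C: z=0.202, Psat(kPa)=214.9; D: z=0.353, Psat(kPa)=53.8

Pdew = 110.733 kPa, x_B = 0.115

At the dew point ψ → 1, so Σzᵢ/Kᵢ = 1 with Kᵢ = Pᵢˢᵃᵗ/P ⇒ 1/P = Σzᵢ/Pᵢˢᵃᵗ.
1/P = 0.170/345.2 + 0.275/265.2 + 0.202/214.9 + 0.353/53.8 = 0.009031 ⇒ P = 110.733 kPa
xᵢ = zᵢP/Pᵢˢᵃᵗ ⇒ x_B = 0.275·110.733/265.2 = 0.115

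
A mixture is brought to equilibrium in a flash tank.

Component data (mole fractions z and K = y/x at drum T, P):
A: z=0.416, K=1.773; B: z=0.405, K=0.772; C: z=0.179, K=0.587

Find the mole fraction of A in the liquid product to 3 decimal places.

Material balance + equilibrium reduce to Σ zᵢ(Kᵢ−1)/(1+ψ(Kᵢ−1)) = 0.
Feasibility: ΣzᵢKᵢ = 1.155, Σzᵢ/Kᵢ = 1.064 — both > 1, two phases present.
Newton iteration, ψ⁰ = 0.5:
  ψ = 0.500: g = 0.0345, g' = -0.205 → ψ = 0.669
  ψ = 0.669: g = 0.0009, g' = -0.196 → ψ = 0.673
Converged at ψ = 0.673.
Compositions from xᵢ = zᵢ/(1+ψ(Kᵢ−1)), yᵢ = Kᵢxᵢ:
  A: x = 0.274, y = 0.485
  B: x = 0.478, y = 0.369
  C: x = 0.248, y = 0.146

x_A = 0.274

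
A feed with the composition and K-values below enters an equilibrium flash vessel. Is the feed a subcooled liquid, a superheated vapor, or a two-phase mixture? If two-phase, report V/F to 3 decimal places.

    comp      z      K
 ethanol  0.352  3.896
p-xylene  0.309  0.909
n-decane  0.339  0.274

ΣzᵢKᵢ = 1.745; Σzᵢ/Kᵢ = 1.668.
Both exceed 1, so a two-phase solution exists.
Rachford–Rice: g(ψ) = Σ zᵢ(Kᵢ−1)/(1+ψ(Kᵢ−1)) = 0.
Newton–Raphson from ψ = 0.58:
  ψ = 0.580: g = -0.0744, g' = -0.947 → ψ = 0.501
Converged at ψ = 0.501.

two-phase, V/F = 0.501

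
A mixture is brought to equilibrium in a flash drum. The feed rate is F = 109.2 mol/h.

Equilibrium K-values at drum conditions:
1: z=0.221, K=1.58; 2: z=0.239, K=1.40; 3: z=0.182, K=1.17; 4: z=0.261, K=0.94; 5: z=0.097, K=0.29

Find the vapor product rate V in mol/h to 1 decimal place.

V = 91.0 mol/h

Material balance + equilibrium reduce to Σ zᵢ(Kᵢ−1)/(1+V/F(Kᵢ−1)) = 0.
g(0) = ΣzᵢKᵢ − 1 = 0.170 and g(1) = 1 − Σzᵢ/Kᵢ = -0.078, so a root lies in (0, 1).
Iterate (Newton) starting at V/F = 0.55:
  V/F = 0.550: g = 0.0746, g' = -0.205 → V/F = 0.913
  V/F = 0.913: g = -0.0319, g' = -0.453 → V/F = 0.843
  V/F = 0.843: g = -0.0034, g' = -0.363 → V/F = 0.834
Converged at V/F = 0.834.
Then V = V/F·F = 0.8335·109.2 = 91.0 mol/h and L = F − V = 18.2 mol/h.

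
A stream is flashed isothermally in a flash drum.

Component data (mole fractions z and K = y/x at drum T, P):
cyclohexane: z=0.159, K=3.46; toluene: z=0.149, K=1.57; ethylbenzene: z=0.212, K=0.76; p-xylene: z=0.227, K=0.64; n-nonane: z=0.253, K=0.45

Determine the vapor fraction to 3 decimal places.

ψ = 0.271

Material balance + equilibrium reduce to Σ zᵢ(Kᵢ−1)/(1+ψ(Kᵢ−1)) = 0.
Check two-phase: ΣzᵢKᵢ = 1.204 > 1 and Σzᵢ/Kᵢ = 1.337 > 1, so g(0) = 0.204 > 0 and g(1) = -0.337 < 0.
Newton iteration, ψ⁰ = 0.5:
  ψ = 0.500: g = -0.1079, g' = -0.428 → ψ = 0.248
  ψ = 0.248: g = 0.0125, g' = -0.560 → ψ = 0.270
  ψ = 0.270: g = 0.0002, g' = -0.539 → ψ = 0.271
Converged at ψ = 0.271.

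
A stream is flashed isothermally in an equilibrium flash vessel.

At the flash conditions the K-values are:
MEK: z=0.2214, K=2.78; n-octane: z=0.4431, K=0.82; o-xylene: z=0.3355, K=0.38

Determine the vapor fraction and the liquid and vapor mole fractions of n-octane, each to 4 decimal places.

Let ψ = V/F and solve Σ zᵢ(Kᵢ−1)/(1+ψ(Kᵢ−1)) = 0.
g(0) = ΣzᵢKᵢ − 1 = 0.1063 and g(1) = 1 − Σzᵢ/Kᵢ = -0.5029, so a root lies in (0, 1).
Newton iteration, ψ⁰ = 0.48:
  ψ = 0.4800: g = -0.17093, g' = -0.4826 → ψ = 0.1258
  ψ = 0.1258: g = 0.01477, g' = -0.6350 → ψ = 0.1491
  ψ = 0.1491: g = 0.00030, g' = -0.6099 → ψ = 0.1496
Converged at ψ = 0.1496.
Compositions from xᵢ = zᵢ/(1+ψ(Kᵢ−1)), yᵢ = Kᵢxᵢ:
  MEK: x = 0.1749, y = 0.4861
  n-octane: x = 0.4554, y = 0.3734
  o-xylene: x = 0.3698, y = 0.1405

ψ = 0.1496, x_n-octane = 0.4554, y_n-octane = 0.3734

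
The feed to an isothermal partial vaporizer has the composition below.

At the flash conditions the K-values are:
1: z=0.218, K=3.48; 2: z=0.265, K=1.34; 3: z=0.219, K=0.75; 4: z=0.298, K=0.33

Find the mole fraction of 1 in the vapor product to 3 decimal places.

Material balance + equilibrium reduce to Σ zᵢ(Kᵢ−1)/(1+V/F(Kᵢ−1)) = 0.
g(0) = ΣzᵢKᵢ − 1 = 0.376 and g(1) = 1 − Σzᵢ/Kᵢ = -0.455, so a root lies in (0, 1).
Iterate (Newton) starting at V/F = 0.5:
  V/F = 0.500: g = -0.0444, g' = -0.610 → V/F = 0.427
Converged at V/F = 0.427.
Compositions from xᵢ = zᵢ/(1+V/F(Kᵢ−1)), yᵢ = Kᵢxᵢ:
  1: x = 0.106, y = 0.368
  2: x = 0.231, y = 0.310
  3: x = 0.245, y = 0.184
  4: x = 0.418, y = 0.138

y_1 = 0.368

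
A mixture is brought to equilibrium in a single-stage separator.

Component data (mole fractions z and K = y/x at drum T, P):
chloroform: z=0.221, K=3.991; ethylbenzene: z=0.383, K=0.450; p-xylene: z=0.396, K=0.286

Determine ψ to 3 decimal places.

ψ = 0.088

Let ψ = V/F and solve Σ zᵢ(Kᵢ−1)/(1+ψ(Kᵢ−1)) = 0.
g(0) = ΣzᵢKᵢ − 1 = 0.168 and g(1) = 1 − Σzᵢ/Kᵢ = -1.291, so a root lies in (0, 1).
Newton–Raphson from ψ = 0.5:
  ψ = 0.500: g = -0.4654, g' = -1.026 → ψ = 0.046
  ψ = 0.046: g = 0.0717, g' = -1.862 → ψ = 0.085
  ψ = 0.085: g = 0.0050, g' = -1.613 → ψ = 0.088
Converged at ψ = 0.088.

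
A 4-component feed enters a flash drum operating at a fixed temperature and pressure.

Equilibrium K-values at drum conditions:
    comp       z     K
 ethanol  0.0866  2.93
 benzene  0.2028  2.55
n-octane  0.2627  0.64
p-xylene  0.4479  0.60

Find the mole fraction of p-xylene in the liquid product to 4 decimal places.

Material balance + equilibrium reduce to Σ zᵢ(Kᵢ−1)/(1+V/F(Kᵢ−1)) = 0.
Check two-phase: ΣzᵢKᵢ = 1.2077 > 1 and Σzᵢ/Kᵢ = 1.2661 > 1, so g(0) = 0.2077 > 0 and g(1) = -0.2661 < 0.
Iterate (Newton) starting at V/F = 0.49:
  V/F = 0.4900: g = -0.07311, g' = -0.4036 → V/F = 0.3089
  V/F = 0.3089: g = 0.00646, g' = -0.4858 → V/F = 0.3222
  V/F = 0.3222: g = 0.00006, g' = -0.4774 → V/F = 0.3223
Converged at V/F = 0.3223.
Compositions from xᵢ = zᵢ/(1+V/F(Kᵢ−1)), yᵢ = Kᵢxᵢ:
  ethanol: x = 0.0534, y = 0.1564
  benzene: x = 0.1352, y = 0.3449
  n-octane: x = 0.2972, y = 0.1902
  p-xylene: x = 0.5142, y = 0.3085

x_p-xylene = 0.5142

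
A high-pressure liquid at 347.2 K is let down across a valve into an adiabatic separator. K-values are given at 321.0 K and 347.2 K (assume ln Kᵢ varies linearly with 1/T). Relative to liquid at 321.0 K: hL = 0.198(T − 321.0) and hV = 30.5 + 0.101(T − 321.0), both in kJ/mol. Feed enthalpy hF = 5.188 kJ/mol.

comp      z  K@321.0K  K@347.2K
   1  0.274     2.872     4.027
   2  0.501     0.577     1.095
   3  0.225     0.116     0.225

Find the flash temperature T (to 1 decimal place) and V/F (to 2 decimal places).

T = 324.3 K, V/F = 0.15

Adiabatic flash: solve Rachford–Rice at each trial T, then check hF = ψ·hV(T) + (1−ψ)·hL(T).
  T = 321.0 K: K = (2.872, 0.577, 0.116), RR gives ψ = 0.093, H_out = 2.823 kJ/mol
  T = 347.2 K: K = (4.027, 1.095, 0.225), RR gives ψ = 0.617, H_out = 22.439 kJ/mol
  T = 334.1 K: K = (3.423, 0.805, 0.164), RR gives ψ = 0.336, H_out = 12.403 kJ/mol
  T = 327.6 K: K = (3.143, 0.685, 0.138), RR gives ψ = 0.209, H_out = 7.548 kJ/mol
  T = 324.3 K: K = (3.006, 0.629, 0.127), RR gives ψ = 0.150, H_out = 5.169 kJ/mol
  T = 326.0 K: K = (3.076, 0.657, 0.133), RR gives ψ = 0.180, H_out = 6.389 kJ/mol
Linear interpolation between T = 324.3 (H_out = 5.169) and T = 326.0 (H_out = 6.389) on hF = 5.188 gives T ≈ 324.3 K, at which ψ = 0.15.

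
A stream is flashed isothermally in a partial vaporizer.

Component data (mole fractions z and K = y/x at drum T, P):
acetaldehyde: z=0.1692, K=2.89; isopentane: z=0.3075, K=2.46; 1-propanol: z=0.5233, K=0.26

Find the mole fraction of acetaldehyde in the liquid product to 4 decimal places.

Rachford–Rice: g(V/F) = Σ zᵢ(Kᵢ−1)/(1+V/F(Kᵢ−1)) = 0.
Check two-phase: ΣzᵢKᵢ = 1.3815 > 1 and Σzᵢ/Kᵢ = 2.1962 > 1, so g(0) = 0.3815 > 0 and g(1) = -1.1962 < 0.
Newton–Raphson from V/F = 0.34:
  V/F = 0.3400: g = -0.02272, g' = -1.0283 → V/F = 0.3179
Converged at V/F = 0.3179.
Compositions from xᵢ = zᵢ/(1+V/F(Kᵢ−1)), yᵢ = Kᵢxᵢ:
  acetaldehyde: x = 0.1057, y = 0.3054
  isopentane: x = 0.2100, y = 0.5166
  1-propanol: x = 0.6843, y = 0.1779

x_acetaldehyde = 0.1057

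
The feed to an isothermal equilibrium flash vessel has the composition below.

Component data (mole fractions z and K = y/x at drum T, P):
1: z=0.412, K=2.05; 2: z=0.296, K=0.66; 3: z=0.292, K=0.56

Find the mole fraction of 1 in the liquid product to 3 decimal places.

Let ψ = V/F and solve Σ zᵢ(Kᵢ−1)/(1+ψ(Kᵢ−1)) = 0.
Feasibility: ΣzᵢKᵢ = 1.203, Σzᵢ/Kᵢ = 1.171 — both > 1, two phases present.
Iterate (Newton) starting at ψ = 0.43:
  ψ = 0.430: g = 0.0217, g' = -0.349 → ψ = 0.492
  ψ = 0.492: g = 0.0003, g' = -0.339 → ψ = 0.493
Converged at ψ = 0.493.
Compositions from xᵢ = zᵢ/(1+ψ(Kᵢ−1)), yᵢ = Kᵢxᵢ:
  1: x = 0.271, y = 0.556
  2: x = 0.356, y = 0.235
  3: x = 0.373, y = 0.209

x_1 = 0.271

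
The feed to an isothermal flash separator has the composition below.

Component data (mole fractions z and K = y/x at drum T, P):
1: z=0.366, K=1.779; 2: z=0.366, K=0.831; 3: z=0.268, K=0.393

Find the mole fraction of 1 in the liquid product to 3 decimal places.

x_1 = 0.318

Iterate (Newton) starting at β = 0.5:
  β = 0.500: g = -0.0959, g' = -0.331 → β = 0.210
  β = 0.210: g = -0.0056, g' = -0.305 → β = 0.192
Converged at β = 0.192.
Compositions from xᵢ = zᵢ/(1+β(Kᵢ−1)), yᵢ = Kᵢxᵢ:
  1: x = 0.318, y = 0.566
  2: x = 0.378, y = 0.314
  3: x = 0.303, y = 0.119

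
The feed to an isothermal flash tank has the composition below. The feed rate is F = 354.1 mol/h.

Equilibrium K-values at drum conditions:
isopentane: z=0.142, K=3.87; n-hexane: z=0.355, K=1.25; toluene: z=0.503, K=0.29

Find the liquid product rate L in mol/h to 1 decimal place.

Rachford–Rice: g(ψ) = Σ zᵢ(Kᵢ−1)/(1+ψ(Kᵢ−1)) = 0.
g(0) = ΣzᵢKᵢ − 1 = 0.139 and g(1) = 1 − Σzᵢ/Kᵢ = -1.055, so a root lies in (0, 1).
Newton–Raphson from ψ = 0.51:
  ψ = 0.510: g = -0.3157, g' = -0.833 → ψ = 0.131
  ψ = 0.131: g = -0.0117, g' = -0.947 → ψ = 0.119
Converged at ψ = 0.119.
Then V = ψ·F = 0.1189·354.1 = 42.1 mol/h and L = F − V = 312.0 mol/h.

L = 312.0 mol/h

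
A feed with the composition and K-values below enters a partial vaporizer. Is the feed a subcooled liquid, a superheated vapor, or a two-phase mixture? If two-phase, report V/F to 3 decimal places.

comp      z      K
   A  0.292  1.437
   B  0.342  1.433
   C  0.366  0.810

superheated vapor

ΣzᵢKᵢ = 1.206; Σzᵢ/Kᵢ = 0.894.
Since Σzᵢ/Kᵢ < 1 the mixture is above its dew point — single vapor phase.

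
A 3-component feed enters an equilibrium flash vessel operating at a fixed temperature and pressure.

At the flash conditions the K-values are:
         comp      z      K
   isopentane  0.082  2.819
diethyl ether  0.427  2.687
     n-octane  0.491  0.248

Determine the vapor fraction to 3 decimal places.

Material balance + equilibrium reduce to Σ zᵢ(Kᵢ−1)/(1+ψ(Kᵢ−1)) = 0.
Check two-phase: ΣzᵢKᵢ = 1.500 > 1 and Σzᵢ/Kᵢ = 2.168 > 1, so g(0) = 0.500 > 0 and g(1) = -1.168 < 0.
Iterate (Newton) starting at ψ = 0.34:
  ψ = 0.340: g = 0.0539, g' = -1.096 → ψ = 0.389
Converged at ψ = 0.389.

ψ = 0.389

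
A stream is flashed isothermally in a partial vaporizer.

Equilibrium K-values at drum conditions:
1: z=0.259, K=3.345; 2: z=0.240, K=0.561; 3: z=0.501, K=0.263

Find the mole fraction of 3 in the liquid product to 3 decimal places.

Material balance + equilibrium reduce to Σ zᵢ(Kᵢ−1)/(1+ψ(Kᵢ−1)) = 0.
Check two-phase: ΣzᵢKᵢ = 1.133 > 1 and Σzᵢ/Kᵢ = 2.410 > 1, so g(0) = 0.133 > 0 and g(1) = -1.410 < 0.
Newton iteration, ψ⁰ = 0.51:
  ψ = 0.510: g = -0.4508, g' = -1.071 → ψ = 0.089
  ψ = 0.089: g = -0.0023, g' = -1.337 → ψ = 0.087
Converged at ψ = 0.087.
Compositions from xᵢ = zᵢ/(1+ψ(Kᵢ−1)), yᵢ = Kᵢxᵢ:
  1: x = 0.215, y = 0.719
  2: x = 0.250, y = 0.140
  3: x = 0.535, y = 0.141

x_3 = 0.535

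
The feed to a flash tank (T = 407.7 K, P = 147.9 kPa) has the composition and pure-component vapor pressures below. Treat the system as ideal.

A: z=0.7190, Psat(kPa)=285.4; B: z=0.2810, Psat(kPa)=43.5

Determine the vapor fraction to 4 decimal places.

ψ = 0.7163

Raoult's law: Kᵢ = Pᵢˢᵃᵗ/P = Pᵢˢᵃᵗ/147.9.
  K_A = 285.4/147.9 = 1.929682, K_B = 43.5/147.9 = 0.294118
Iterate (Newton) starting at ψ = 0.5:
  ψ = 0.5000: g = 0.14978, g' = -0.6240 → ψ = 0.7400
  ψ = 0.7400: g = -0.01928, g' = -0.8318 → ψ = 0.7168
  ψ = 0.7168: g = -0.00041, g' = -0.7975 → ψ = 0.7163
Converged at ψ = 0.7163.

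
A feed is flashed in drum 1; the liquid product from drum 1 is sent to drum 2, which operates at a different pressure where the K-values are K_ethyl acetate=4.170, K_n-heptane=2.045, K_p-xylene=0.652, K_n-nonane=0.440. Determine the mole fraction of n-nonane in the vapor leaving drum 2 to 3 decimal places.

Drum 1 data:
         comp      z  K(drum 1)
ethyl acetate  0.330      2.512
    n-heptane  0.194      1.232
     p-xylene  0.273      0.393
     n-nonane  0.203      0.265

Drum 1:
Rachford–Rice: g(ψ₁) = Σ zᵢ(Kᵢ−1)/(1+ψ₁(Kᵢ−1)) = 0.
g(0) = ΣzᵢKᵢ − 1 = 0.229 and g(1) = 1 − Σzᵢ/Kᵢ = -0.750, so a root lies in (0, 1).
Newton iteration, ψ₁⁰ = 0.5:
  ψ₁ = 0.500: g = -0.1493, g' = -0.735 → ψ₁ = 0.297
  ψ₁ = 0.297: g = -0.0064, g' = -0.698 → ψ₁ = 0.288
Converged at ψ₁ = 0.288.
Drum-1 compositions:
  ethyl acetate: x = 0.230, y = 0.578
  n-heptane: x = 0.182, y = 0.224
  p-xylene: x = 0.331, y = 0.130
  n-nonane: x = 0.257, y = 0.068
Drum-2 feed = drum-1 liquid: z₂ = (0.2300, 0.1819, 0.3307, 0.2574).
Drum 2:
Rachford–Rice: g(ψ₂) = Σ zᵢ(Kᵢ−1)/(1+ψ₂(Kᵢ−1)) = 0.
g(0) = ΣzᵢKᵢ − 1 = 0.660 and g(1) = 1 − Σzᵢ/Kᵢ = -0.236, so a root lies in (0, 1).
Iterate (Newton) starting at ψ₂ = 0.5:
  ψ₂ = 0.500: g = 0.0673, g' = -0.646 → ψ₂ = 0.604
  ψ₂ = 0.604: g = 0.0030, g' = -0.595 → ψ₂ = 0.609
Converged at ψ₂ = 0.609.
  ethyl acetate: x = 0.078, y = 0.327
  n-heptane: x = 0.111, y = 0.227
  p-xylene: x = 0.420, y = 0.274
  n-nonane: x = 0.391, y = 0.172

y_n-nonane (drum 2) = 0.172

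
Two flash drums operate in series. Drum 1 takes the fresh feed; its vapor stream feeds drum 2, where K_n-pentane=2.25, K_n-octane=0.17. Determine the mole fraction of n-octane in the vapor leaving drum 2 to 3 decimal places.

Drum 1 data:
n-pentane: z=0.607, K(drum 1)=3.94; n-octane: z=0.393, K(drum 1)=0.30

y_n-octane (drum 2) = 0.102

Drum 1:
Material balance + equilibrium reduce to Σ zᵢ(Kᵢ−1)/(1+ψ₁(Kᵢ−1)) = 0.
Feasibility: ΣzᵢKᵢ = 2.509, Σzᵢ/Kᵢ = 1.464 — both > 1, two phases present.
Binary case is linear: z₁(K₁−1)(1+ψ₁(K₂−1)) + z₂(K₂−1)(1+ψ₁(K₁−1)) = 0
⇒ ψ₁ = [z₁(K₁−1)+z₂(K₂−1)] / [−(K₁−1)(K₂−1)] = 1.5095/2.0580 = 0.733
Drum-1 compositions:
  n-pentane: x = 0.192, y = 0.758
  n-octane: x = 0.808, y = 0.242
Drum-2 feed = drum-1 vapor: z₂ = (0.7577, 0.2423).
Drum 2:
Material balance + equilibrium reduce to Σ zᵢ(Kᵢ−1)/(1+ψ₂(Kᵢ−1)) = 0.
Feasibility: ΣzᵢKᵢ = 1.746, Σzᵢ/Kᵢ = 1.762 — both > 1, two phases present.
Binary case is linear: z₁(K₁−1)(1+ψ₂(K₂−1)) + z₂(K₂−1)(1+ψ₂(K₁−1)) = 0
⇒ ψ₂ = [z₁(K₁−1)+z₂(K₂−1)] / [−(K₁−1)(K₂−1)] = 0.7460/1.0375 = 0.719
  n-pentane: x = 0.399, y = 0.898
  n-octane: x = 0.601, y = 0.102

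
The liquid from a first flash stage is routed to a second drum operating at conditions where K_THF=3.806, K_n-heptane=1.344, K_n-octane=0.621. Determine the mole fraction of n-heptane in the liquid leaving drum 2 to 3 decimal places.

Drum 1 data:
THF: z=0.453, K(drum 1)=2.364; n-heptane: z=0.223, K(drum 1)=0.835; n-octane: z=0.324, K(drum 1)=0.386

Drum 1:
Rachford–Rice: g(ψ₁) = Σ zᵢ(Kᵢ−1)/(1+ψ₁(Kᵢ−1)) = 0.
Check two-phase: ΣzᵢKᵢ = 1.382 > 1 and Σzᵢ/Kᵢ = 1.298 > 1, so g(0) = 0.382 > 0 and g(1) = -0.298 < 0.
Iterate (Newton) starting at ψ₁ = 0.5:
  ψ₁ = 0.500: g = 0.0402, g' = -0.559 → ψ₁ = 0.572
Converged at ψ₁ = 0.572.
Drum-1 compositions:
  THF: x = 0.255, y = 0.602
  n-heptane: x = 0.246, y = 0.206
  n-octane: x = 0.499, y = 0.193
Drum-2 feed = drum-1 liquid: z₂ = (0.2545, 0.2462, 0.4993).
Drum 2:
Rachford–Rice: g(ψ₂) = Σ zᵢ(Kᵢ−1)/(1+ψ₂(Kᵢ−1)) = 0.
Check two-phase: ΣzᵢKᵢ = 1.610 > 1 and Σzᵢ/Kᵢ = 1.054 > 1, so g(0) = 0.610 > 0 and g(1) = -0.054 < 0.
Iterate (Newton) starting at ψ₂ = 0.5:
  ψ₂ = 0.500: g = 0.1360, g' = -0.477 → ψ₂ = 0.785
  ψ₂ = 0.785: g = 0.0204, g' = -0.359 → ψ₂ = 0.842
Converged at ψ₂ = 0.842.
  THF: x = 0.076, y = 0.288
  n-heptane: x = 0.191, y = 0.257
  n-octane: x = 0.733, y = 0.455

x_n-heptane (drum 2) = 0.191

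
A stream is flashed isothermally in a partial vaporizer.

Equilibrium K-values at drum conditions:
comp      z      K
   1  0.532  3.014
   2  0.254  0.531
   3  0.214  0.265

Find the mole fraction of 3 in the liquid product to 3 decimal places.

Material balance + equilibrium reduce to Σ zᵢ(Kᵢ−1)/(1+β(Kᵢ−1)) = 0.
Check two-phase: ΣzᵢKᵢ = 1.795 > 1 and Σzᵢ/Kᵢ = 1.462 > 1, so g(0) = 0.795 > 0 and g(1) = -0.462 < 0.
Iterate (Newton) starting at β = 0.5:
  β = 0.500: g = 0.1296, g' = -0.920 → β = 0.641
Converged at β = 0.641.
Compositions from xᵢ = zᵢ/(1+β(Kᵢ−1)), yᵢ = Kᵢxᵢ:
  1: x = 0.232, y = 0.700
  2: x = 0.363, y = 0.193
  3: x = 0.405, y = 0.107

x_3 = 0.405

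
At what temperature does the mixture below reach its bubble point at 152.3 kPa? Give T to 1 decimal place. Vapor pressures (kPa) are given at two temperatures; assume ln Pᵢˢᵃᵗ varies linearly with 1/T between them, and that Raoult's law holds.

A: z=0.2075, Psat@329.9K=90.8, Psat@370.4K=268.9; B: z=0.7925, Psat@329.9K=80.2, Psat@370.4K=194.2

T = 355.5 K

Bubble-point temperature: ΣzᵢPᵢˢᵃᵗ(T) = P. Interpolate ln Pᵢˢᵃᵗ = aᵢ + bᵢ/T.
  T = 329.9 K: ΣzᵢPᵢˢᵃᵗ = 82.40 kPa
  T = 370.4 K: ΣzᵢPᵢˢᵃᵗ = 209.70 kPa
  T = 350.1 K: ΣzᵢPᵢˢᵃᵗ = 134.77 kPa
  T = 360.2 K: ΣzᵢPᵢˢᵃᵗ = 168.94 kPa
  T = 355.1 K: ΣzᵢPᵢˢᵃᵗ = 150.95 kPa
  T = 357.6 K: ΣzᵢPᵢˢᵃᵗ = 159.58 kPa
Interpolating between 355.1 K and 357.6 K gives T ≈ 355.5 K.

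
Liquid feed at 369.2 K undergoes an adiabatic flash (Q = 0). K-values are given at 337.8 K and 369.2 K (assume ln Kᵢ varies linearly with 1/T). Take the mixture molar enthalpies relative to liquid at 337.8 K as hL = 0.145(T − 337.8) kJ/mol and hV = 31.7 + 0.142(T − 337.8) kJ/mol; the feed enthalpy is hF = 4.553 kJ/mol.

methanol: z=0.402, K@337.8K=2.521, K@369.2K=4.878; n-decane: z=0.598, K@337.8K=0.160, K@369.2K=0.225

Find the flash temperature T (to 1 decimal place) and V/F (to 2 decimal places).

Adiabatic flash: solve Rachford–Rice at each trial T, then check hF = ψ·hV(T) + (1−ψ)·hL(T).
  T = 337.8 K: K = (2.521, 0.160), RR gives ψ = 0.085, H_out = 2.707 kJ/mol
  T = 369.2 K: K = (4.878, 0.225), RR gives ψ = 0.365, H_out = 16.074 kJ/mol
  T = 353.5 K: K = (3.559, 0.191), RR gives ψ = 0.263, H_out = 10.611 kJ/mol
  T = 345.6 K: K = (3.004, 0.175), RR gives ψ = 0.189, H_out = 7.115 kJ/mol
  T = 341.7 K: K = (2.755, 0.167), RR gives ψ = 0.142, H_out = 5.067 kJ/mol
  T = 339.8 K: K = (2.639, 0.164), RR gives ψ = 0.116, H_out = 3.962 kJ/mol
Linear interpolation between T = 339.8 (H_out = 3.962) and T = 341.7 (H_out = 5.067) on hF = 4.553 gives T ≈ 340.8 K, at which ψ = 0.13.

T = 340.8 K, V/F = 0.13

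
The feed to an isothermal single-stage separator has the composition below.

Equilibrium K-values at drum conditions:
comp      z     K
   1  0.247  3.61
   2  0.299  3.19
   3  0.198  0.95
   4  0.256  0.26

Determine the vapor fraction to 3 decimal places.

Rachford–Rice: g(ψ) = Σ zᵢ(Kᵢ−1)/(1+ψ(Kᵢ−1)) = 0.
g(0) = ΣzᵢKᵢ − 1 = 1.100 and g(1) = 1 − Σzᵢ/Kᵢ = -0.355, so a root lies in (0, 1).
Newton–Raphson from ψ = 0.5:
  ψ = 0.500: g = 0.2814, g' = -0.997 → ψ = 0.782
  ψ = 0.782: g = -0.0068, g' = -1.168 → ψ = 0.776
Converged at ψ = 0.776.

ψ = 0.776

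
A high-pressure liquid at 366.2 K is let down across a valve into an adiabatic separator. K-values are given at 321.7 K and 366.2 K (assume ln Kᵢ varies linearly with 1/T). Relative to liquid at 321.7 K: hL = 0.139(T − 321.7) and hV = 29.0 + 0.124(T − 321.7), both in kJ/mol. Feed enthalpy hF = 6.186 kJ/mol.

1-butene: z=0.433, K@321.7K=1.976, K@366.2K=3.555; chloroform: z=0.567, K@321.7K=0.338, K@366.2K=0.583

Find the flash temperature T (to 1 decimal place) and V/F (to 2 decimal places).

Adiabatic flash: solve Rachford–Rice at each trial T, then check hF = ψ·hV(T) + (1−ψ)·hL(T).
  T = 321.7 K: K = (1.976, 0.338), RR gives ψ = 0.073, H_out = 2.121 kJ/mol
  T = 366.2 K: K = (3.555, 0.583), RR gives ψ = 0.816, H_out = 29.318 kJ/mol
  T = 343.9 K: K = (2.699, 0.452), RR gives ψ = 0.456, H_out = 16.153 kJ/mol
  T = 332.8 K: K = (2.322, 0.393), RR gives ψ = 0.284, H_out = 9.726 kJ/mol
  T = 327.2 K: K = (2.143, 0.364), RR gives ψ = 0.185, H_out = 6.125 kJ/mol
  T = 330.0 K: K = (2.231, 0.378), RR gives ψ = 0.236, H_out = 7.971 kJ/mol
  T = 328.6 K: K = (2.187, 0.371), RR gives ψ = 0.211, H_out = 7.061 kJ/mol
Linear interpolation between T = 327.2 (H_out = 6.125) and T = 328.6 (H_out = 7.061) on hF = 6.186 gives T ≈ 327.3 K, at which ψ = 0.19.

T = 327.3 K, V/F = 0.19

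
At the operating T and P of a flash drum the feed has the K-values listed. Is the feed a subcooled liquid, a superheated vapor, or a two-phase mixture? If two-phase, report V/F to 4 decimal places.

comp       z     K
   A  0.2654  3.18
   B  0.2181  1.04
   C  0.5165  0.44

ΣzᵢKᵢ = 1.2981; Σzᵢ/Kᵢ = 1.4670.
Both exceed 1, so a two-phase solution exists.
Iterate (Newton) starting at ψ = 0.66:
  ψ = 0.6600: g = -0.21308, g' = -0.6200 → ψ = 0.3163
  ψ = 0.3163: g = -0.00044, g' = -0.6814 → ψ = 0.3157
Converged at ψ = 0.3157.

two-phase, V/F = 0.3157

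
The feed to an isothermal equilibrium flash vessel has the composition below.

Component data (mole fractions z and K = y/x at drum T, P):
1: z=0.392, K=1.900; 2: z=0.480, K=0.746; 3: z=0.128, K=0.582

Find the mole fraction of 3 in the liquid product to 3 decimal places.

Material balance + equilibrium reduce to Σ zᵢ(Kᵢ−1)/(1+β(Kᵢ−1)) = 0.
Check two-phase: ΣzᵢKᵢ = 1.177 > 1 and Σzᵢ/Kᵢ = 1.070 > 1, so g(0) = 0.177 > 0 and g(1) = -0.070 < 0.
Newton iteration, β⁰ = 0.3:
  β = 0.300: g = 0.0846, g' = -0.262 → β = 0.623
  β = 0.623: g = 0.0090, g' = -0.215 → β = 0.664
  β = 0.664: g = 0.0001, g' = -0.212 → β = 0.665
Converged at β = 0.665.
Compositions from xᵢ = zᵢ/(1+β(Kᵢ−1)), yᵢ = Kᵢxᵢ:
  1: x = 0.245, y = 0.466
  2: x = 0.577, y = 0.431
  3: x = 0.177, y = 0.103

x_3 = 0.177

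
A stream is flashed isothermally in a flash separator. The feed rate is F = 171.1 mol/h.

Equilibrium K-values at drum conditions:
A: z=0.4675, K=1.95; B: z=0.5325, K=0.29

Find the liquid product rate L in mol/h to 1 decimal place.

Rachford–Rice: g(ψ) = Σ zᵢ(Kᵢ−1)/(1+ψ(Kᵢ−1)) = 0.
Feasibility: ΣzᵢKᵢ = 1.0660, Σzᵢ/Kᵢ = 2.0760 — both > 1, two phases present.
Newton–Raphson from ψ = 0.55:
  ψ = 0.5500: g = -0.32860, g' = -0.9046 → ψ = 0.1868
  ψ = 0.1868: g = -0.05866, g' = -0.6611 → ψ = 0.0980
  ψ = 0.0980: g = -0.00006, g' = -0.6632 → ψ = 0.0979
Converged at ψ = 0.0979.
Then V = ψ·F = 0.0979·171.1 = 16.8 mol/h and L = F − V = 154.3 mol/h.

L = 154.3 mol/h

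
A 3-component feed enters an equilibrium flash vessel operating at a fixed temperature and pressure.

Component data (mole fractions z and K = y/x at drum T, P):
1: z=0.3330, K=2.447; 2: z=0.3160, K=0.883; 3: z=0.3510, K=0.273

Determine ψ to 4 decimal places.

ψ = 0.2559

Let ψ = V/F and solve Σ zᵢ(Kᵢ−1)/(1+ψ(Kᵢ−1)) = 0.
g(0) = ΣzᵢKᵢ − 1 = 0.1897 and g(1) = 1 − Σzᵢ/Kᵢ = -0.7797, so a root lies in (0, 1).
Newton–Raphson from ψ = 0.35:
  ψ = 0.3500: g = -0.06096, g' = -0.6457 → ψ = 0.2556
  ψ = 0.2556: g = 0.00023, g' = -0.6560 → ψ = 0.2559
Converged at ψ = 0.2559.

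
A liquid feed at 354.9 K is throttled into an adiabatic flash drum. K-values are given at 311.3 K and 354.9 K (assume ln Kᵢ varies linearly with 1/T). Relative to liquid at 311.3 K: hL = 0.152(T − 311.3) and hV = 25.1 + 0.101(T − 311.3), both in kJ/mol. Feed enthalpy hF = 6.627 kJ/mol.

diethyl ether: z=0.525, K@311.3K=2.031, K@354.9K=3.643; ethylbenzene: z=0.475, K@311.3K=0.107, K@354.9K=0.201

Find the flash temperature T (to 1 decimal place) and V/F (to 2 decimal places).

Adiabatic flash: solve Rachford–Rice at each trial T, then check hF = ψ·hV(T) + (1−ψ)·hL(T).
  T = 311.3 K: K = (2.031, 0.107), RR gives ψ = 0.127, H_out = 3.192 kJ/mol
  T = 354.9 K: K = (3.643, 0.201), RR gives ψ = 0.477, H_out = 17.547 kJ/mol
  T = 333.1 K: K = (2.773, 0.150), RR gives ψ = 0.349, H_out = 11.697 kJ/mol
  T = 322.2 K: K = (2.386, 0.127), RR gives ψ = 0.259, H_out = 8.007 kJ/mol
  T = 316.8 K: K = (2.206, 0.117), RR gives ψ = 0.201, H_out = 5.815 kJ/mol
  T = 319.5 K: K = (2.295, 0.122), RR gives ψ = 0.231, H_out = 6.951 kJ/mol
  T = 318.1 K: K = (2.248, 0.119), RR gives ψ = 0.216, H_out = 6.373 kJ/mol
Linear interpolation between T = 318.1 (H_out = 6.373) and T = 319.5 (H_out = 6.951) on hF = 6.627 gives T ≈ 318.7 K, at which ψ = 0.22.

T = 318.7 K, V/F = 0.22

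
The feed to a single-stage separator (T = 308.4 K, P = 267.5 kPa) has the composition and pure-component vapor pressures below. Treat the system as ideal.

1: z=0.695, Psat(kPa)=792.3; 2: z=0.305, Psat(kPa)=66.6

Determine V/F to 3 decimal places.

V/F = 0.770

Raoult's law: Kᵢ = Pᵢˢᵃᵗ/P = Pᵢˢᵃᵗ/267.5.
  K_1 = 792.3/267.5 = 2.96187, K_2 = 66.6/267.5 = 0.24897
Rachford–Rice: g(V/F) = Σ zᵢ(Kᵢ−1)/(1+V/F(Kᵢ−1)) = 0.
Feasibility: ΣzᵢKᵢ = 2.134, Σzᵢ/Kᵢ = 1.460 — both > 1, two phases present.
Newton–Raphson from V/F = 0.61:
  V/F = 0.610: g = 0.1980, g' = -1.140 → V/F = 0.784
  V/F = 0.784: g = -0.0193, g' = -1.432 → V/F = 0.770
Converged at V/F = 0.770.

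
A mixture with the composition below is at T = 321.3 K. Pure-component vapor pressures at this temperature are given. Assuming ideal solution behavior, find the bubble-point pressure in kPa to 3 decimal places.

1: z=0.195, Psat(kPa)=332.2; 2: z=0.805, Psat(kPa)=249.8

Pbub = 265.868 kPa

At the bubble point ψ → 0, so ΣzᵢKᵢ = 1 with Kᵢ = Pᵢˢᵃᵗ/P ⇒ P = ΣzᵢPᵢˢᵃᵗ.
P = 0.195·332.2 + 0.805·249.8 = 265.868 kPa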